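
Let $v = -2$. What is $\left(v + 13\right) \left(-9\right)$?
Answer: $-99$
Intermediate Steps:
$\left(v + 13\right) \left(-9\right) = \left(-2 + 13\right) \left(-9\right) = 11 \left(-9\right) = -99$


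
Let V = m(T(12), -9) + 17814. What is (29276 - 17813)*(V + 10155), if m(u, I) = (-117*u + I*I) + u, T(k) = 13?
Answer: 304250946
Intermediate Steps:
m(u, I) = I² - 116*u (m(u, I) = (-117*u + I²) + u = (I² - 117*u) + u = I² - 116*u)
V = 16387 (V = ((-9)² - 116*13) + 17814 = (81 - 1508) + 17814 = -1427 + 17814 = 16387)
(29276 - 17813)*(V + 10155) = (29276 - 17813)*(16387 + 10155) = 11463*26542 = 304250946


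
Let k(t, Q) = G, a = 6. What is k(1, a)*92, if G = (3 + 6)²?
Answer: 7452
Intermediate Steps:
G = 81 (G = 9² = 81)
k(t, Q) = 81
k(1, a)*92 = 81*92 = 7452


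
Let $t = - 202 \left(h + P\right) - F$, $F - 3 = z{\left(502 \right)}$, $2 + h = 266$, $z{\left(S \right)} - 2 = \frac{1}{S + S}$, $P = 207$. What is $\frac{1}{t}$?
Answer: $- \frac{1004}{95527589} \approx -1.051 \cdot 10^{-5}$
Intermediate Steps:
$z{\left(S \right)} = 2 + \frac{1}{2 S}$ ($z{\left(S \right)} = 2 + \frac{1}{S + S} = 2 + \frac{1}{2 S}$)
$h = 264$ ($h = -2 + 266 = 264$)
$F = \frac{5021}{1004}$ ($F = 3 + \left(2 + \frac{1}{2 \cdot 502}\right) = 3 + \left(2 + \frac{1}{2} \cdot \frac{1}{502}\right) = 3 + \left(2 + \frac{1}{1004}\right) = 3 + \frac{2009}{1004} = \frac{5021}{1004} \approx 5.001$)
$t = - \frac{95527589}{1004}$ ($t = - 202 \left(264 + 207\right) - \frac{5021}{1004} = \left(-202\right) 471 - \frac{5021}{1004} = -95142 - \frac{5021}{1004} = - \frac{95527589}{1004} \approx -95147.0$)
$\frac{1}{t} = \frac{1}{- \frac{95527589}{1004}} = - \frac{1004}{95527589}$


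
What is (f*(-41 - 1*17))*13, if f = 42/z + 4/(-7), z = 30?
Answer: -21866/35 ≈ -624.74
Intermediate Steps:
f = 29/35 (f = 42/30 + 4/(-7) = 42*(1/30) + 4*(-1/7) = 7/5 - 4/7 = 29/35 ≈ 0.82857)
(f*(-41 - 1*17))*13 = (29*(-41 - 1*17)/35)*13 = (29*(-41 - 17)/35)*13 = ((29/35)*(-58))*13 = -1682/35*13 = -21866/35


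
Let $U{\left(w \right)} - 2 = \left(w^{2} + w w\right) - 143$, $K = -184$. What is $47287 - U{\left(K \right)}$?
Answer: $-20284$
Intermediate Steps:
$U{\left(w \right)} = -141 + 2 w^{2}$ ($U{\left(w \right)} = 2 - \left(143 - w^{2} - w w\right) = 2 + \left(\left(w^{2} + w^{2}\right) - 143\right) = 2 + \left(2 w^{2} - 143\right) = 2 + \left(-143 + 2 w^{2}\right) = -141 + 2 w^{2}$)
$47287 - U{\left(K \right)} = 47287 - \left(-141 + 2 \left(-184\right)^{2}\right) = 47287 - \left(-141 + 2 \cdot 33856\right) = 47287 - \left(-141 + 67712\right) = 47287 - 67571 = -20284$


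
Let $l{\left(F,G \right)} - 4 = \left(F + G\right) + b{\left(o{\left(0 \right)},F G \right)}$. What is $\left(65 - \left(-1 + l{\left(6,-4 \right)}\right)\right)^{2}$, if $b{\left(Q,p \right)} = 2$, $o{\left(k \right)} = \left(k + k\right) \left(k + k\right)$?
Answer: $3364$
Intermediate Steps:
$o{\left(k \right)} = 4 k^{2}$ ($o{\left(k \right)} = 2 k 2 k = 4 k^{2}$)
$l{\left(F,G \right)} = 6 + F + G$ ($l{\left(F,G \right)} = 4 + \left(\left(F + G\right) + 2\right) = 4 + \left(2 + F + G\right) = 6 + F + G$)
$\left(65 - \left(-1 + l{\left(6,-4 \right)}\right)\right)^{2} = \left(65 + \left(1 - \left(6 + 6 - 4\right)\right)\right)^{2} = \left(65 + \left(1 - 8\right)\right)^{2} = \left(65 - 7\right)^{2} = 58^{2} = 3364$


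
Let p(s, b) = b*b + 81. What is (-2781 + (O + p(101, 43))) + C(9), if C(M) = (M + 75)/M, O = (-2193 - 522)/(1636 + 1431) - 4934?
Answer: -53150054/9201 ≈ -5776.6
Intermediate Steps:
p(s, b) = 81 + b² (p(s, b) = b² + 81 = 81 + b²)
O = -15135293/3067 (O = -2715/3067 - 4934 = -15135293/3067 ≈ -4934.9)
C(M) = (75 + M)/M
(-2781 + (O + p(101, 43))) + C(9) = (-2781 + (-15135293/3067 + (81 + 43²))) + (75 + 9)/9 = (-2781 + (-15135293/3067 + (81 + 1849))) + (⅑)*84 = (-2781 + (-15135293/3067 + 1930)) + 28/3 = (-2781 - 9215983/3067) + 28/3 = -17745310/3067 + 28/3 = -53150054/9201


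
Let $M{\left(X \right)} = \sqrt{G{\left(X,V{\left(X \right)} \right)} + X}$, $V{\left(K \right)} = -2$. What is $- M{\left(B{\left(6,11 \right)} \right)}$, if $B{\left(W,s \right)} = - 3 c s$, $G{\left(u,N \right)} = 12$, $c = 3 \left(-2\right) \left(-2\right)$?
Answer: $- 8 i \sqrt{6} \approx - 19.596 i$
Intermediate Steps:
$c = 12$ ($c = \left(-6\right) \left(-2\right) = 12$)
$B{\left(W,s \right)} = - 36 s$ ($B{\left(W,s \right)} = \left(-3\right) 12 s = - 36 s$)
$M{\left(X \right)} = \sqrt{12 + X}$
$- M{\left(B{\left(6,11 \right)} \right)} = - \sqrt{12 - 396} = - \sqrt{-384} = - 8 i \sqrt{6}$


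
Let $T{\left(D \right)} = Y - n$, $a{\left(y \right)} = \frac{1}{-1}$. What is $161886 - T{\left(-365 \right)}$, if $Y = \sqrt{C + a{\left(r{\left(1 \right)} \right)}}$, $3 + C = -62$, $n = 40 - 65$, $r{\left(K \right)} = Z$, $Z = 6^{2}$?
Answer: $161861 - i \sqrt{66} \approx 1.6186 \cdot 10^{5} - 8.124 i$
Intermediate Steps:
$Z = 36$
$r{\left(K \right)} = 36$
$n = -25$
$C = -65$ ($C = -3 - 62 = -65$)
$a{\left(y \right)} = -1$
$Y = i \sqrt{66}$ ($Y = \sqrt{-65 - 1} = \sqrt{-66} = i \sqrt{66} \approx 8.124 i$)
$T{\left(D \right)} = 25 + i \sqrt{66}$ ($T{\left(D \right)} = i \sqrt{66} - -25 = i \sqrt{66} + 25 = 25 + i \sqrt{66}$)
$161886 - T{\left(-365 \right)} = 161886 - \left(25 + i \sqrt{66}\right) = 161861 - i \sqrt{66}$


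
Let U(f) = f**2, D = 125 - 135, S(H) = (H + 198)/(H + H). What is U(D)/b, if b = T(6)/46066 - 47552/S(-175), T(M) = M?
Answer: 52975900/383342825669 ≈ 0.00013819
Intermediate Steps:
S(H) = (198 + H)/(2*H) (S(H) = (198 + H)/((2*H)) = (198 + H)*(1/(2*H)) = (198 + H)/(2*H))
D = -10
b = 383342825669/529759 (b = 6/46066 - 47552*(-350/(198 - 175)) = 6*(1/46066) - 47552/((1/2)*(-1/175)*23) = 3/23033 - 47552/(-23/350) = 3/23033 - 47552*(-350/23) = 3/23033 + 16643200/23 = 383342825669/529759 ≈ 7.2362e+5)
U(D)/b = (-10)**2/(383342825669/529759) = 100*(529759/383342825669) = 52975900/383342825669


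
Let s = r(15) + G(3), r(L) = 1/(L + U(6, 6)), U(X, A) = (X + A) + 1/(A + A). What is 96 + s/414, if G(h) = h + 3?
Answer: 717709/7475 ≈ 96.015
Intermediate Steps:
U(X, A) = A + X + 1/(2*A) (U(X, A) = (A + X) + 1/(2*A) = A + X + 1/(2*A))
G(h) = 3 + h
r(L) = 1/(145/12 + L) (r(L) = 1/(L + (6 + 6 + (½)/6)) = 1/(L + (6 + 6 + (½)*(⅙))) = 1/(L + (6 + 6 + 1/12)) = 1/(L + 145/12) = 1/(145/12 + L))
s = 1962/325 (s = 12/(145 + 12*15) + (3 + 3) = 12/(145 + 180) + 6 = 12/325 + 6 = 1962/325 ≈ 6.0369)
96 + s/414 = 96 + (1962/325)/414 = 96 + (1962/325)*(1/414) = 96 + 109/7475 = 717709/7475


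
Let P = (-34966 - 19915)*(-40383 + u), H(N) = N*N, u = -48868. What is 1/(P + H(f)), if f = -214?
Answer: 1/4898229927 ≈ 2.0416e-10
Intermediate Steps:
H(N) = N²
P = 4898184131 (P = (-34966 - 19915)*(-40383 - 48868) = -54881*(-89251) = 4898184131)
1/(P + H(f)) = 1/(4898184131 + (-214)²) = 1/(4898184131 + 45796) = 1/4898229927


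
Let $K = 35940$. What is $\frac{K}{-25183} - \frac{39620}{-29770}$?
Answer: $- \frac{7218334}{74969791} \approx -0.096283$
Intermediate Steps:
$\frac{K}{-25183} - \frac{39620}{-29770} = \frac{35940}{-25183} - \frac{39620}{-29770} = 35940 \left(- \frac{1}{25183}\right) - - \frac{3962}{2977} = - \frac{35940}{25183} + \frac{3962}{2977} = - \frac{7218334}{74969791}$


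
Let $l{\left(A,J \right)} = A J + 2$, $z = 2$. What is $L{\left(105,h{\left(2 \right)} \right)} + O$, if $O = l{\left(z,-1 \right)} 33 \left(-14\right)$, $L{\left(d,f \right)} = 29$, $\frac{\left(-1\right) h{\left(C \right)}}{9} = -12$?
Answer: $29$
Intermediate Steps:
$h{\left(C \right)} = 108$ ($h{\left(C \right)} = \left(-9\right) \left(-12\right) = 108$)
$l{\left(A,J \right)} = 2 + A J$
$O = 0$ ($O = \left(2 + 2 \left(-1\right)\right) 33 \left(-14\right) = \left(2 - 2\right) 33 \left(-14\right) = 0 \cdot 33 \left(-14\right) = 0 \left(-14\right) = 0$)
$L{\left(105,h{\left(2 \right)} \right)} + O = 29 + 0 = 29$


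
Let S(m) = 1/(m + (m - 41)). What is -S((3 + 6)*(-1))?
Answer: 1/59 ≈ 0.016949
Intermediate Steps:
S(m) = 1/(-41 + 2*m) (S(m) = 1/(m + (-41 + m)) = 1/(-41 + 2*m))
-S((3 + 6)*(-1)) = -1/(-41 + 2*((3 + 6)*(-1))) = -1/(-41 + 2*(9*(-1))) = -1/(-41 + 2*(-9)) = -1/(-41 - 18) = -1/(-59) = -1*(-1/59) = 1/59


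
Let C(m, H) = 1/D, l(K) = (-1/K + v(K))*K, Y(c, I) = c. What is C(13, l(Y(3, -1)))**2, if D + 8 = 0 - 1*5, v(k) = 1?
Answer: 1/169 ≈ 0.0059172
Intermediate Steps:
D = -13 (D = -8 + (0 - 1*5) = -8 + (0 - 5) = -8 - 5 = -13)
l(K) = K*(1 - 1/K) (l(K) = (-1/K + 1)*K = (1 - 1/K)*K = K*(1 - 1/K))
C(m, H) = -1/13 (C(m, H) = 1/(-13) = -1/13)
C(13, l(Y(3, -1)))**2 = (-1/13)**2 = 1/169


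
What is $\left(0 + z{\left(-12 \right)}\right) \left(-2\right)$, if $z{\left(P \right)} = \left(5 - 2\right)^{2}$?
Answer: $-18$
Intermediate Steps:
$z{\left(P \right)} = 9$ ($z{\left(P \right)} = 3^{2} = 9$)
$\left(0 + z{\left(-12 \right)}\right) \left(-2\right) = \left(0 + 9\right) \left(-2\right) = 9 \left(-2\right) = -18$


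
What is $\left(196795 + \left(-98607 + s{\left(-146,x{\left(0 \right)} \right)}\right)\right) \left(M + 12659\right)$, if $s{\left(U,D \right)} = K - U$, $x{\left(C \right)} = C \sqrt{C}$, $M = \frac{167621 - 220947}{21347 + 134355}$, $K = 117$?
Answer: $\frac{97022391912846}{77851} \approx 1.2463 \cdot 10^{9}$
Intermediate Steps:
$M = - \frac{26663}{77851}$ ($M = - \frac{53326}{155702} = \left(-53326\right) \frac{1}{155702} = - \frac{26663}{77851} \approx -0.34249$)
$x{\left(C \right)} = C^{\frac{3}{2}}$
$s{\left(U,D \right)} = 117 - U$
$\left(196795 + \left(-98607 + s{\left(-146,x{\left(0 \right)} \right)}\right)\right) \left(M + 12659\right) = \left(196795 + \left(-98607 + \left(117 - -146\right)\right)\right) \left(- \frac{26663}{77851} + 12659\right) = \left(196795 + \left(-98607 + \left(117 + 146\right)\right)\right) \frac{985489146}{77851} = \left(196795 + \left(-98607 + 263\right)\right) \frac{985489146}{77851} = \left(196795 - 98344\right) \frac{985489146}{77851} = 98451 \cdot \frac{985489146}{77851} = \frac{97022391912846}{77851}$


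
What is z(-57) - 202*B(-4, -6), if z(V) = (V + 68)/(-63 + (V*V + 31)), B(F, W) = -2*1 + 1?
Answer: 649845/3217 ≈ 202.00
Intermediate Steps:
B(F, W) = -1 (B(F, W) = -2 + 1 = -1)
z(V) = (68 + V)/(-32 + V²) (z(V) = (68 + V)/(-63 + (V² + 31)) = (68 + V)/(-63 + (31 + V²)) = (68 + V)/(-32 + V²))
z(-57) - 202*B(-4, -6) = (68 - 57)/(-32 + (-57)²) - 202*(-1) = 11/(-32 + 3249) + 202 = 11/3217 + 202 = 649845/3217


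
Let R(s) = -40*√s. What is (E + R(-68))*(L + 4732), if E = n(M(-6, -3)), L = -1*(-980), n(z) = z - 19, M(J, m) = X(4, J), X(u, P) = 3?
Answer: -91392 - 456960*I*√17 ≈ -91392.0 - 1.8841e+6*I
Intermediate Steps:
M(J, m) = 3
n(z) = -19 + z
L = 980
E = -16 (E = -19 + 3 = -16)
(E + R(-68))*(L + 4732) = (-16 - 80*I*√17)*(980 + 4732) = (-16 - 80*I*√17)*5712 = -91392 - 456960*I*√17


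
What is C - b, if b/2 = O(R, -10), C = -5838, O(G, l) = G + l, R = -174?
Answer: -5470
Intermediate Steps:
b = -368 (b = 2*(-174 - 10) = 2*(-184) = -368)
C - b = -5838 - 1*(-368) = -5838 + 368 = -5470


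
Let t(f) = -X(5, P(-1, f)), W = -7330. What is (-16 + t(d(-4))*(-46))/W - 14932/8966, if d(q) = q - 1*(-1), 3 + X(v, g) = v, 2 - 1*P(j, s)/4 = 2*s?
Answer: -27533244/16430195 ≈ -1.6758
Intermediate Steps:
P(j, s) = 8 - 8*s
X(v, g) = -3 + v
d(q) = 1 + q (d(q) = q + 1 = 1 + q)
t(f) = -2 (t(f) = -(-3 + 5) = -1*2 = -2)
(-16 + t(d(-4))*(-46))/W - 14932/8966 = (-16 - 2*(-46))/(-7330) - 14932/8966 = (-16 + 92)*(-1/7330) - 14932*1/8966 = 76*(-1/7330) - 7466/4483 = -38/3665 - 7466/4483 = -27533244/16430195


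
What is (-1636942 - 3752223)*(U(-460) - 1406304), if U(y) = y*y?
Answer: 6438456982160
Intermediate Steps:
U(y) = y**2
(-1636942 - 3752223)*(U(-460) - 1406304) = (-1636942 - 3752223)*((-460)**2 - 1406304) = -5389165*(211600 - 1406304) = -5389165*(-1194704) = 6438456982160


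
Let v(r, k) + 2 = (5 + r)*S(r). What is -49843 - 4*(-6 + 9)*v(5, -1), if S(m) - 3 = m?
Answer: -50779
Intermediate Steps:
S(m) = 3 + m
v(r, k) = -2 + (3 + r)*(5 + r) (v(r, k) = -2 + (5 + r)*(3 + r) = -2 + (3 + r)*(5 + r))
-49843 - 4*(-6 + 9)*v(5, -1) = -49843 - 4*(-6 + 9)*(13 + 5**2 + 8*5) = -49843 - 4*3*(13 + 25 + 40) = -49843 - 12*78 = -49843 - 1*936 = -49843 - 936 = -50779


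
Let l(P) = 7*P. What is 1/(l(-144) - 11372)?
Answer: -1/12380 ≈ -8.0775e-5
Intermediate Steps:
1/(l(-144) - 11372) = 1/(7*(-144) - 11372) = 1/(-1008 - 11372) = 1/(-12380) = -1/12380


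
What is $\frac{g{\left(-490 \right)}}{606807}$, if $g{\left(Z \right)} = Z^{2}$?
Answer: $\frac{240100}{606807} \approx 0.39568$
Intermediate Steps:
$\frac{g{\left(-490 \right)}}{606807} = \frac{\left(-490\right)^{2}}{606807} = 240100 \cdot \frac{1}{606807} = \frac{240100}{606807}$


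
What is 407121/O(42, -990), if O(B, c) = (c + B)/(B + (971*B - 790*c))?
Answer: -27919136817/79 ≈ -3.5341e+8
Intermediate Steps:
O(B, c) = (B + c)/(-790*c + 972*B) (O(B, c) = (B + c)/(B + (-790*c + 971*B)) = (B + c)/(-790*c + 972*B))
407121/O(42, -990) = 407121/(((42 - 990)/(2*(-395*(-990) + 486*42)))) = 407121/(((½)*(-948)/(391050 + 20412))) = 407121/(((½)*(-948)/411462)) = 407121/(((½)*(1/411462)*(-948))) = 407121/(-79/68577) = 407121*(-68577/79) = -27919136817/79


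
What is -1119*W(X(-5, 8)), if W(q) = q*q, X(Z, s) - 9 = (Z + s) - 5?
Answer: -54831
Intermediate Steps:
X(Z, s) = 4 + Z + s (X(Z, s) = 9 + ((Z + s) - 5) = 9 + (-5 + Z + s) = 4 + Z + s)
W(q) = q**2
-1119*W(X(-5, 8)) = -1119*(4 - 5 + 8)**2 = -1119*7**2 = -1119*49 = -54831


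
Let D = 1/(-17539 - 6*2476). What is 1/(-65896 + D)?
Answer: -32395/2134700921 ≈ -1.5175e-5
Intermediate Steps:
D = -1/32395 (D = 1/(-17539 - 14856) = 1/(-32395) = -1/32395 ≈ -3.0869e-5)
1/(-65896 + D) = 1/(-65896 - 1/32395) = 1/(-2134700921/32395) = -32395/2134700921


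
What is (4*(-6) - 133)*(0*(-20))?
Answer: 0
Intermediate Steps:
(4*(-6) - 133)*(0*(-20)) = (-24 - 133)*0 = -157*0 = 0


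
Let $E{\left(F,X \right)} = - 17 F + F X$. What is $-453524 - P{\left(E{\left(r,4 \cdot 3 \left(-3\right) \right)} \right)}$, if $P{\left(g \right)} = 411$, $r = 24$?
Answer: $-453935$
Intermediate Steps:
$-453524 - P{\left(E{\left(r,4 \cdot 3 \left(-3\right) \right)} \right)} = -453524 - 411 = -453935$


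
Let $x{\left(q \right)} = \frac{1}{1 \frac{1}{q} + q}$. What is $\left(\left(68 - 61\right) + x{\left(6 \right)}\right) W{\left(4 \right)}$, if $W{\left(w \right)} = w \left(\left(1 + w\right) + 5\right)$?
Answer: $\frac{10600}{37} \approx 286.49$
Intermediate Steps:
$x{\left(q \right)} = \frac{1}{q + \frac{1}{q}}$ ($x{\left(q \right)} = \frac{1}{\frac{1}{q} + q} = \frac{1}{q + \frac{1}{q}}$)
$W{\left(w \right)} = w \left(6 + w\right)$
$\left(\left(68 - 61\right) + x{\left(6 \right)}\right) W{\left(4 \right)} = \left(\left(68 - 61\right) + \frac{6}{1 + 6^{2}}\right) 4 \left(6 + 4\right) = \left(\left(68 - 61\right) + \frac{6}{1 + 36}\right) 4 \cdot 10 = \left(7 + \frac{6}{37}\right) 40 = \frac{265}{37} \cdot 40 = \frac{10600}{37}$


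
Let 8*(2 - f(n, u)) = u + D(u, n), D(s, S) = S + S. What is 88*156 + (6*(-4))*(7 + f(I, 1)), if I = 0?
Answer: 13515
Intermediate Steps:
D(s, S) = 2*S
f(n, u) = 2 - n/4 - u/8 (f(n, u) = 2 - (u + 2*n)/8 = 2 + (-n/4 - u/8) = 2 - n/4 - u/8)
88*156 + (6*(-4))*(7 + f(I, 1)) = 88*156 + (6*(-4))*(7 + (2 - 1/4*0 - 1/8*1)) = 13728 - 24*(7 + (2 + 0 - 1/8)) = 13728 - 24*(7 + 15/8) = 13728 - 24*71/8 = 13728 - 213 = 13515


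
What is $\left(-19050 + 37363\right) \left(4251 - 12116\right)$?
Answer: $-144031745$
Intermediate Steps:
$\left(-19050 + 37363\right) \left(4251 - 12116\right) = 18313 \left(4251 - 12116\right) = 18313 \left(-7865\right) = -144031745$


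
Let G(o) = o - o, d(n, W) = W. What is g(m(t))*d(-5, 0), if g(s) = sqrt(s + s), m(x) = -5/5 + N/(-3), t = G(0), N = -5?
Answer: 0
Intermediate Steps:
G(o) = 0
t = 0
m(x) = 2/3 (m(x) = -5/5 - 5/(-3) = -5*1/5 - 5*(-1/3) = -1 + 5/3 = 2/3)
g(s) = sqrt(2)*sqrt(s) (g(s) = sqrt(2*s) = sqrt(2)*sqrt(s))
g(m(t))*d(-5, 0) = (sqrt(2)*sqrt(2/3))*0 = (sqrt(2)*(sqrt(6)/3))*0 = (2*sqrt(3)/3)*0 = 0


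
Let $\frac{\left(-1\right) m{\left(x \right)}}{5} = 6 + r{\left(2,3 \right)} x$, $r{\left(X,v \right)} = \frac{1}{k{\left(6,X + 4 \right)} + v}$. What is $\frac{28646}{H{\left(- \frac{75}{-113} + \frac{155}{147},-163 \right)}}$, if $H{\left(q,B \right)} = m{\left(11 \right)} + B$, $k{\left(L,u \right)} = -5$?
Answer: $- \frac{57292}{331} \approx -173.09$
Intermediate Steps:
$r{\left(X,v \right)} = \frac{1}{-5 + v}$
$m{\left(x \right)} = -30 + \frac{5 x}{2}$ ($m{\left(x \right)} = - 5 \left(6 + \frac{x}{-5 + 3}\right) = - 5 \left(6 + \frac{x}{-2}\right) = - 5 \left(6 - \frac{x}{2}\right) = -30 + \frac{5 x}{2}$)
$H{\left(q,B \right)} = - \frac{5}{2} + B$ ($H{\left(q,B \right)} = \left(-30 + \frac{5}{2} \cdot 11\right) + B = \left(-30 + \frac{55}{2}\right) + B = - \frac{5}{2} + B$)
$\frac{28646}{H{\left(- \frac{75}{-113} + \frac{155}{147},-163 \right)}} = \frac{28646}{- \frac{5}{2} - 163} = \frac{28646}{- \frac{331}{2}} = 28646 \left(- \frac{2}{331}\right) = - \frac{57292}{331}$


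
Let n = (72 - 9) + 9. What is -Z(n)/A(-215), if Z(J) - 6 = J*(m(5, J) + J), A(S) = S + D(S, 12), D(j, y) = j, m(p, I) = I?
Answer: 5187/215 ≈ 24.126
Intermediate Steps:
n = 72 (n = 63 + 9 = 72)
A(S) = 2*S (A(S) = S + S = 2*S)
Z(J) = 6 + 2*J² (Z(J) = 6 + J*(J + J) = 6 + J*(2*J) = 6 + 2*J²)
-Z(n)/A(-215) = -(6 + 2*72²)/(2*(-215)) = -(6 + 2*5184)/(-430) = -(6 + 10368)*(-1)/430 = -10374*(-1)/430 = -1*(-5187/215) = 5187/215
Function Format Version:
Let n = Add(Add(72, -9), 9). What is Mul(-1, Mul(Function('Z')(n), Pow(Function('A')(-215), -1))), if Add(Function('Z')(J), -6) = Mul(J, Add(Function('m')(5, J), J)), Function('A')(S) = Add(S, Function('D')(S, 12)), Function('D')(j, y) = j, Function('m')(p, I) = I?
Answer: Rational(5187, 215) ≈ 24.126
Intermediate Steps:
n = 72 (n = Add(63, 9) = 72)
Function('A')(S) = Mul(2, S) (Function('A')(S) = Add(S, S) = Mul(2, S))
Function('Z')(J) = Add(6, Mul(2, Pow(J, 2))) (Function('Z')(J) = Add(6, Mul(J, Add(J, J))) = Add(6, Mul(J, Mul(2, J))) = Add(6, Mul(2, Pow(J, 2))))
Mul(-1, Mul(Function('Z')(n), Pow(Function('A')(-215), -1))) = Mul(-1, Mul(Add(6, Mul(2, Pow(72, 2))), Pow(Mul(2, -215), -1))) = Mul(-1, Mul(Add(6, Mul(2, 5184)), Pow(-430, -1))) = Mul(-1, Mul(Add(6, 10368), Rational(-1, 430))) = Mul(-1, Mul(10374, Rational(-1, 430))) = Mul(-1, Rational(-5187, 215)) = Rational(5187, 215)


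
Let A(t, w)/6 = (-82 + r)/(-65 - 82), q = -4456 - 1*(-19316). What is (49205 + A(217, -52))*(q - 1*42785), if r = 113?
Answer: -67326700275/49 ≈ -1.3740e+9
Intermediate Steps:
q = 14860 (q = -4456 + 19316 = 14860)
A(t, w) = -62/49 (A(t, w) = 6*((-82 + 113)/(-65 - 82)) = 6*(31/(-147)) = 6*(31*(-1/147)) = 6*(-31/147) = -62/49)
(49205 + A(217, -52))*(q - 1*42785) = (49205 - 62/49)*(14860 - 1*42785) = 2410983*(14860 - 42785)/49 = (2410983/49)*(-27925) = -67326700275/49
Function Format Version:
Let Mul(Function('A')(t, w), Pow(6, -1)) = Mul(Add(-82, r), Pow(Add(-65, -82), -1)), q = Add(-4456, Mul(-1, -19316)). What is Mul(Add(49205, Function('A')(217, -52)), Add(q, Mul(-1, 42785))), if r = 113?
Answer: Rational(-67326700275, 49) ≈ -1.3740e+9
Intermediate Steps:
q = 14860 (q = Add(-4456, 19316) = 14860)
Function('A')(t, w) = Rational(-62, 49) (Function('A')(t, w) = Mul(6, Mul(Add(-82, 113), Pow(Add(-65, -82), -1))) = Mul(6, Mul(31, Pow(-147, -1))) = Mul(6, Mul(31, Rational(-1, 147))) = Mul(6, Rational(-31, 147)) = Rational(-62, 49))
Mul(Add(49205, Function('A')(217, -52)), Add(q, Mul(-1, 42785))) = Mul(Add(49205, Rational(-62, 49)), Add(14860, Mul(-1, 42785))) = Mul(Rational(2410983, 49), Add(14860, -42785)) = Mul(Rational(2410983, 49), -27925) = Rational(-67326700275, 49)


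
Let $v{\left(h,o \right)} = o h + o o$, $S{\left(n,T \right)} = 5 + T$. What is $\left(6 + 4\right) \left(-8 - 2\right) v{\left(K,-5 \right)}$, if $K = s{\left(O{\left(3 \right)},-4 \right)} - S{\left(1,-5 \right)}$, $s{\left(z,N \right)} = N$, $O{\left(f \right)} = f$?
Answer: $-4500$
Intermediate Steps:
$K = -4$ ($K = -4 - \left(5 - 5\right) = -4 - 0 = -4 + 0 = -4$)
$v{\left(h,o \right)} = o^{2} + h o$ ($v{\left(h,o \right)} = h o + o^{2} = o^{2} + h o$)
$\left(6 + 4\right) \left(-8 - 2\right) v{\left(K,-5 \right)} = \left(6 + 4\right) \left(-8 - 2\right) \left(- 5 \left(-4 - 5\right)\right) = 10 \left(-10\right) \left(\left(-5\right) \left(-9\right)\right) = \left(-100\right) 45 = -4500$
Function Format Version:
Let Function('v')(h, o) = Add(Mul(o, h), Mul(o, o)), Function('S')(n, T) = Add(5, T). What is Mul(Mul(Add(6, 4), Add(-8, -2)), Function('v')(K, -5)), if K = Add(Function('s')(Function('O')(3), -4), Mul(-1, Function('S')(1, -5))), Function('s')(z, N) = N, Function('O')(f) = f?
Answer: -4500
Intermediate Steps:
K = -4 (K = Add(-4, Mul(-1, Add(5, -5))) = Add(-4, Mul(-1, 0)) = Add(-4, 0) = -4)
Function('v')(h, o) = Add(Pow(o, 2), Mul(h, o)) (Function('v')(h, o) = Add(Mul(h, o), Pow(o, 2)) = Add(Pow(o, 2), Mul(h, o)))
Mul(Mul(Add(6, 4), Add(-8, -2)), Function('v')(K, -5)) = Mul(Mul(Add(6, 4), Add(-8, -2)), Mul(-5, Add(-4, -5))) = Mul(Mul(10, -10), Mul(-5, -9)) = Mul(-100, 45) = -4500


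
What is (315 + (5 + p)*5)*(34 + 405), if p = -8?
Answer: 131700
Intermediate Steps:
(315 + (5 + p)*5)*(34 + 405) = (315 + (5 - 8)*5)*(34 + 405) = (315 - 3*5)*439 = (315 - 15)*439 = 300*439 = 131700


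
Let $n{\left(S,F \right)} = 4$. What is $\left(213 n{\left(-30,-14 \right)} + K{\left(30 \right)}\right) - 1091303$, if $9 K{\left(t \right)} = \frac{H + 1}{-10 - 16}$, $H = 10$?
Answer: $- \frac{255165545}{234} \approx -1.0905 \cdot 10^{6}$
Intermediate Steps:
$K{\left(t \right)} = - \frac{11}{234}$ ($K{\left(t \right)} = \frac{\left(10 + 1\right) \frac{1}{-10 - 16}}{9} = \frac{11 \frac{1}{-26}}{9} = \frac{11 \left(- \frac{1}{26}\right)}{9} = \frac{1}{9} \left(- \frac{11}{26}\right) = - \frac{11}{234}$)
$\left(213 n{\left(-30,-14 \right)} + K{\left(30 \right)}\right) - 1091303 = \left(213 \cdot 4 - \frac{11}{234}\right) - 1091303 = \left(852 - \frac{11}{234}\right) - 1091303 = \frac{199357}{234} - 1091303 = - \frac{255165545}{234}$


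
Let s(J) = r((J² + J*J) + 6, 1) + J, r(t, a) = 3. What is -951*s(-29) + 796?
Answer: 25522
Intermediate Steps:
s(J) = 3 + J
-951*s(-29) + 796 = -951*(3 - 29) + 796 = -951*(-26) + 796 = 24726 + 796 = 25522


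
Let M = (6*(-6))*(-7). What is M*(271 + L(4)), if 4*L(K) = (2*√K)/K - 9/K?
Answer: 272853/4 ≈ 68213.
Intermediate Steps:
M = 252 (M = -36*(-7) = 252)
L(K) = 1/(2*√K) - 9/(4*K) (L(K) = ((2*√K)/K - 9/K)/4 = (2/√K - 9/K)/4 = (-9/K + 2/√K)/4 = 1/(2*√K) - 9/(4*K))
M*(271 + L(4)) = 252*(271 + (1/(2*√4) - 9/4/4)) = 252*(271 + ((½)*(½) - 9/4*¼)) = 252*(271 + (¼ - 9/16)) = 252*(271 - 5/16) = 252*(4331/16) = 272853/4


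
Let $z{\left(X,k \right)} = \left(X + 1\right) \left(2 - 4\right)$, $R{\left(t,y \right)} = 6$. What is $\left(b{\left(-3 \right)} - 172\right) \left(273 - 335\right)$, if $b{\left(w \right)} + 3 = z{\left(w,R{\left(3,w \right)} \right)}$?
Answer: $10602$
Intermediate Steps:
$z{\left(X,k \right)} = -2 - 2 X$ ($z{\left(X,k \right)} = \left(1 + X\right) \left(-2\right) = -2 - 2 X$)
$b{\left(w \right)} = -5 - 2 w$ ($b{\left(w \right)} = -3 - \left(2 + 2 w\right) = -5 - 2 w$)
$\left(b{\left(-3 \right)} - 172\right) \left(273 - 335\right) = \left(\left(-5 - -6\right) - 172\right) \left(273 - 335\right) = \left(\left(-5 + 6\right) - 172\right) \left(-62\right) = \left(1 - 172\right) \left(-62\right) = \left(-171\right) \left(-62\right) = 10602$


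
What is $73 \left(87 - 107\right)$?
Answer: $-1460$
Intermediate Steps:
$73 \left(87 - 107\right) = 73 \left(-20\right) = -1460$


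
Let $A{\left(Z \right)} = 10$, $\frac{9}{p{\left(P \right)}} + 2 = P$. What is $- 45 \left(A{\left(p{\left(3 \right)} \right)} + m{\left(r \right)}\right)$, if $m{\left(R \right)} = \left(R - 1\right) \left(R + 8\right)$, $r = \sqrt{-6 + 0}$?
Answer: $180 - 315 i \sqrt{6} \approx 180.0 - 771.59 i$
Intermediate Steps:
$p{\left(P \right)} = \frac{9}{-2 + P}$
$r = i \sqrt{6}$ ($r = \sqrt{-6} = i \sqrt{6} \approx 2.4495 i$)
$m{\left(R \right)} = \left(-1 + R\right) \left(8 + R\right)$
$- 45 \left(A{\left(p{\left(3 \right)} \right)} + m{\left(r \right)}\right) = - 45 \left(10 + \left(-8 + \left(i \sqrt{6}\right)^{2} + 7 i \sqrt{6}\right)\right) = - 45 \left(10 - \left(14 - 7 i \sqrt{6}\right)\right) = - 45 \left(-4 + 7 i \sqrt{6}\right) = 180 - 315 i \sqrt{6}$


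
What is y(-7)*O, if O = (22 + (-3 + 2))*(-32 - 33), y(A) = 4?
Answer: -5460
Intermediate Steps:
O = -1365 (O = (22 - 1)*(-65) = 21*(-65) = -1365)
y(-7)*O = 4*(-1365) = -5460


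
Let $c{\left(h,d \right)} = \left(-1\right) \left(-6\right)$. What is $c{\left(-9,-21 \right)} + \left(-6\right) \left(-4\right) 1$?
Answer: $30$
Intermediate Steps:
$c{\left(h,d \right)} = 6$
$c{\left(-9,-21 \right)} + \left(-6\right) \left(-4\right) 1 = 6 + \left(-6\right) \left(-4\right) 1 = 6 + 24 \cdot 1 = 6 + 24 = 30$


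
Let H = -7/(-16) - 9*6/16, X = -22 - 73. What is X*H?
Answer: 4465/16 ≈ 279.06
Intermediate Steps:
X = -95
H = -47/16 (H = -7*(-1/16) - 54*1/16 = 7/16 - 27/8 = -47/16 ≈ -2.9375)
X*H = -95*(-47/16) = 4465/16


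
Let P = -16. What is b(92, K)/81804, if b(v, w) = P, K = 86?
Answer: -4/20451 ≈ -0.00019559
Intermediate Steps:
b(v, w) = -16
b(92, K)/81804 = -16/81804 = -16*1/81804 = -4/20451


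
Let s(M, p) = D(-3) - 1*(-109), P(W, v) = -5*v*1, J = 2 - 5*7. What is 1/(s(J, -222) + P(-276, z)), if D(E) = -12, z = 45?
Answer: -1/128 ≈ -0.0078125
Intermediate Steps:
J = -33 (J = 2 - 35 = -33)
P(W, v) = -5*v
s(M, p) = 97 (s(M, p) = -12 - 1*(-109) = -12 + 109 = 97)
1/(s(J, -222) + P(-276, z)) = 1/(97 - 5*45) = 1/(97 - 225) = 1/(-128) = -1/128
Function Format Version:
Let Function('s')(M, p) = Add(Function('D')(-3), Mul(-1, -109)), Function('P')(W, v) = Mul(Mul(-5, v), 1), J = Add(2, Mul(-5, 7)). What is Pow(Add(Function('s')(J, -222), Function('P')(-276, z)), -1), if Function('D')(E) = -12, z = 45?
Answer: Rational(-1, 128) ≈ -0.0078125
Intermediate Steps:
J = -33 (J = Add(2, -35) = -33)
Function('P')(W, v) = Mul(-5, v)
Function('s')(M, p) = 97 (Function('s')(M, p) = Add(-12, Mul(-1, -109)) = Add(-12, 109) = 97)
Pow(Add(Function('s')(J, -222), Function('P')(-276, z)), -1) = Pow(Add(97, Mul(-5, 45)), -1) = Pow(Add(97, -225), -1) = Pow(-128, -1) = Rational(-1, 128)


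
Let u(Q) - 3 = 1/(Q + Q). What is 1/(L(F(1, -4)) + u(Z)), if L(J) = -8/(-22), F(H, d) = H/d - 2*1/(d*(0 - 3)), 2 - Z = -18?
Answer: 440/1491 ≈ 0.29510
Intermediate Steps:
Z = 20 (Z = 2 - 1*(-18) = 2 + 18 = 20)
u(Q) = 3 + 1/(2*Q) (u(Q) = 3 + 1/(Q + Q) = 3 + 1/(2*Q))
F(H, d) = 2/(3*d) + H/d (F(H, d) = H/d - 2*(-1/(3*d)) = H/d - (-2)/(3*d) = H/d + 2/(3*d) = 2/(3*d) + H/d)
L(J) = 4/11 (L(J) = -8*(-1/22) = 4/11)
1/(L(F(1, -4)) + u(Z)) = 1/(4/11 + (3 + (½)/20)) = 1/(4/11 + (3 + (½)*(1/20))) = 1/(4/11 + (3 + 1/40)) = 1/(4/11 + 121/40) = 1/(1491/440) = 440/1491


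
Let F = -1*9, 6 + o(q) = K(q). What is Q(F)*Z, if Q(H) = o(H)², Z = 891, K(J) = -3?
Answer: 72171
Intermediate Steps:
o(q) = -9 (o(q) = -6 - 3 = -9)
F = -9
Q(H) = 81 (Q(H) = (-9)² = 81)
Q(F)*Z = 81*891 = 72171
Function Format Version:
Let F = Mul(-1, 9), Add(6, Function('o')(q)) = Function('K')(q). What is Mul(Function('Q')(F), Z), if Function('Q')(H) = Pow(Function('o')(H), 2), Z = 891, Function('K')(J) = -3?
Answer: 72171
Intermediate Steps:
Function('o')(q) = -9 (Function('o')(q) = Add(-6, -3) = -9)
F = -9
Function('Q')(H) = 81 (Function('Q')(H) = Pow(-9, 2) = 81)
Mul(Function('Q')(F), Z) = Mul(81, 891) = 72171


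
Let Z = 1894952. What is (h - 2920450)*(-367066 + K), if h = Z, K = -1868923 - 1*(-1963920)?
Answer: 279006215362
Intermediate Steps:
K = 94997 (K = -1868923 + 1963920 = 94997)
h = 1894952
(h - 2920450)*(-367066 + K) = (1894952 - 2920450)*(-367066 + 94997) = -1025498*(-272069) = 279006215362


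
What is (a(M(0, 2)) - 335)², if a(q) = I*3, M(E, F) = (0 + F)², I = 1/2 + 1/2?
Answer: 110224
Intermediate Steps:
I = 1 (I = 1*(½) + 1*(½) = ½ + ½ = 1)
M(E, F) = F²
a(q) = 3 (a(q) = 1*3 = 3)
(a(M(0, 2)) - 335)² = (3 - 335)² = (-332)² = 110224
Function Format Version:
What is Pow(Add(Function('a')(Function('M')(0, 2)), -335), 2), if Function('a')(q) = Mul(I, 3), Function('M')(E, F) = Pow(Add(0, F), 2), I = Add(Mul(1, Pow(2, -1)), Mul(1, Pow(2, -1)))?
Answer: 110224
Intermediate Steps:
I = 1 (I = Add(Mul(1, Rational(1, 2)), Mul(1, Rational(1, 2))) = Add(Rational(1, 2), Rational(1, 2)) = 1)
Function('M')(E, F) = Pow(F, 2)
Function('a')(q) = 3 (Function('a')(q) = Mul(1, 3) = 3)
Pow(Add(Function('a')(Function('M')(0, 2)), -335), 2) = Pow(Add(3, -335), 2) = Pow(-332, 2) = 110224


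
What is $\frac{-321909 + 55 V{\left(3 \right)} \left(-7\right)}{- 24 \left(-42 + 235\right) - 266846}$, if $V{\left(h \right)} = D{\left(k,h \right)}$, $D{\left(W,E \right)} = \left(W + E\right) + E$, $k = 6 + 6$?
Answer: $\frac{328839}{271478} \approx 1.2113$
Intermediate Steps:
$k = 12$
$D{\left(W,E \right)} = W + 2 E$ ($D{\left(W,E \right)} = \left(E + W\right) + E = W + 2 E$)
$V{\left(h \right)} = 12 + 2 h$
$\frac{-321909 + 55 V{\left(3 \right)} \left(-7\right)}{- 24 \left(-42 + 235\right) - 266846} = \frac{-321909 + 55 \left(12 + 2 \cdot 3\right) \left(-7\right)}{- 24 \left(-42 + 235\right) - 266846} = \frac{-321909 + 55 \left(12 + 6\right) \left(-7\right)}{\left(-24\right) 193 - 266846} = \frac{-321909 + 55 \cdot 18 \left(-7\right)}{-4632 - 266846} = \frac{-321909 + 990 \left(-7\right)}{-271478} = \left(-321909 - 6930\right) \left(- \frac{1}{271478}\right) = \left(-328839\right) \left(- \frac{1}{271478}\right) = \frac{328839}{271478}$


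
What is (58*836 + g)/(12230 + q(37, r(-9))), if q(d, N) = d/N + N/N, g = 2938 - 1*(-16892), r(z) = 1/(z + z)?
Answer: 68318/11565 ≈ 5.9073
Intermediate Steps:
r(z) = 1/(2*z)
g = 19830 (g = 2938 + 16892 = 19830)
q(d, N) = 1 + d/N (q(d, N) = d/N + 1 = 1 + d/N)
(58*836 + g)/(12230 + q(37, r(-9))) = (58*836 + 19830)/(12230 + ((1/2)/(-9) + 37)/(((1/2)/(-9)))) = (48488 + 19830)/(12230 + ((1/2)*(-1/9) + 37)/(((1/2)*(-1/9)))) = 68318/(12230 + (-1/18 + 37)/(-1/18)) = 68318/(12230 - 18*665/18) = 68318/(12230 - 665) = 68318/11565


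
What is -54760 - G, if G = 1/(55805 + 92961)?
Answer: -8146426161/148766 ≈ -54760.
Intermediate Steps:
G = 1/148766 ≈ 6.7220e-6
-54760 - G = -54760 - 1*1/148766 = -54760 - 1/148766 = -8146426161/148766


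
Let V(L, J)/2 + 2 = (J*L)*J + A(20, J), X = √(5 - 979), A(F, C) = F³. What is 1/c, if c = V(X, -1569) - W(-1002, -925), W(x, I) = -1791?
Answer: 5929/7870267136621595 - 547058*I*√974/2623422378873865 ≈ 7.5334e-13 - 6.508e-9*I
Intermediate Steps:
X = I*√974 (X = √(-974) = I*√974 ≈ 31.209*I)
V(L, J) = 15996 + 2*L*J² (V(L, J) = -4 + 2*((J*L)*J + 20³) = -4 + 2*(L*J² + 8000) = -4 + 2*(8000 + L*J²) = -4 + (16000 + 2*L*J²) = 15996 + 2*L*J²)
c = 17787 + 4923522*I*√974 (c = (15996 + 2*(I*√974)*(-1569)²) - 1*(-1791) = (15996 + 2*(I*√974)*2461761) + 1791 = (15996 + 4923522*I*√974) + 1791 = 17787 + 4923522*I*√974 ≈ 17787.0 + 1.5366e+8*I)
1/c = 1/(17787 + 4923522*I*√974)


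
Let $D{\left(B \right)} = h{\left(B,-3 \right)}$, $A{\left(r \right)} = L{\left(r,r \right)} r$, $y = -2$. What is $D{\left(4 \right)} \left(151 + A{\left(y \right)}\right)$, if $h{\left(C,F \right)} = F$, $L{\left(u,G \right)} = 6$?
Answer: $-417$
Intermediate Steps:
$A{\left(r \right)} = 6 r$
$D{\left(B \right)} = -3$
$D{\left(4 \right)} \left(151 + A{\left(y \right)}\right) = - 3 \left(151 + 6 \left(-2\right)\right) = - 3 \left(151 - 12\right) = \left(-3\right) 139 = -417$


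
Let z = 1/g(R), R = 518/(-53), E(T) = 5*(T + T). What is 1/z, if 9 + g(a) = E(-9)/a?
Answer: 54/259 ≈ 0.20849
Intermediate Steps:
E(T) = 10*T (E(T) = 5*(2*T) = 10*T)
R = -518/53 (R = 518*(-1/53) = -518/53 ≈ -9.7736)
g(a) = -9 - 90/a (g(a) = -9 + (10*(-9))/a = -9 - 90/a)
z = 259/54 (z = 1/(-9 - 90/(-518/53)) = 1/(-9 - 90*(-53/518)) = 1/(-9 + 2385/259) = 1/(54/259) = 259/54 ≈ 4.7963)
1/z = 1/(259/54) = 54/259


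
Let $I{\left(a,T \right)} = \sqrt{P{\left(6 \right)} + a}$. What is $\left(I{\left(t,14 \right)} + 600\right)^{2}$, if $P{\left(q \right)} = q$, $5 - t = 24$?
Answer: $\left(600 + i \sqrt{13}\right)^{2} \approx 3.5999 \cdot 10^{5} + 4327.0 i$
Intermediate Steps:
$t = -19$ ($t = 5 - 24 = -19$)
$I{\left(a,T \right)} = \sqrt{6 + a}$
$\left(I{\left(t,14 \right)} + 600\right)^{2} = \left(\sqrt{6 - 19} + 600\right)^{2} = \left(\sqrt{-13} + 600\right)^{2} = \left(i \sqrt{13} + 600\right)^{2} = \left(600 + i \sqrt{13}\right)^{2}$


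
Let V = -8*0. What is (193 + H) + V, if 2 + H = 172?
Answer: 363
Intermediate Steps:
H = 170 (H = -2 + 172 = 170)
V = 0
(193 + H) + V = (193 + 170) + 0 = 363 + 0 = 363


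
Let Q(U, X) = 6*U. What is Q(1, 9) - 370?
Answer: -364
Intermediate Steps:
Q(1, 9) - 370 = 6*1 - 370 = 6 - 370 = -364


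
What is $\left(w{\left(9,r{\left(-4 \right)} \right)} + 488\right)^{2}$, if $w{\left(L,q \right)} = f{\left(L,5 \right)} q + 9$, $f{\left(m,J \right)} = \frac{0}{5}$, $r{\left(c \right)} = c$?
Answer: $247009$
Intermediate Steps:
$f{\left(m,J \right)} = 0$ ($f{\left(m,J \right)} = 0 \cdot \frac{1}{5} = 0$)
$w{\left(L,q \right)} = 9$ ($w{\left(L,q \right)} = 0 q + 9 = 0 + 9 = 9$)
$\left(w{\left(9,r{\left(-4 \right)} \right)} + 488\right)^{2} = \left(9 + 488\right)^{2} = 497^{2} = 247009$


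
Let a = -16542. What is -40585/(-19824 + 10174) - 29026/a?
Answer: 95145797/15963030 ≈ 5.9604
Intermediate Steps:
-40585/(-19824 + 10174) - 29026/a = -40585/(-19824 + 10174) - 29026/(-16542) = -40585/(-9650) - 29026*(-1/16542) = -40585*(-1/9650) + 14513/8271 = 8117/1930 + 14513/8271 = 95145797/15963030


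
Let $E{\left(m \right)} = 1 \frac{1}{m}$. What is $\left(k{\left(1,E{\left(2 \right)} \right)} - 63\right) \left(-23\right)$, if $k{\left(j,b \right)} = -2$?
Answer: $1495$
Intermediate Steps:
$E{\left(m \right)} = \frac{1}{m}$
$\left(k{\left(1,E{\left(2 \right)} \right)} - 63\right) \left(-23\right) = \left(-2 - 63\right) \left(-23\right) = \left(-65\right) \left(-23\right) = 1495$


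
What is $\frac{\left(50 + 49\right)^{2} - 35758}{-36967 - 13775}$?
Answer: $\frac{25957}{50742} \approx 0.51155$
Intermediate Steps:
$\frac{\left(50 + 49\right)^{2} - 35758}{-36967 - 13775} = \frac{99^{2} - 35758}{-50742} = \left(9801 - 35758\right) \left(- \frac{1}{50742}\right) = \left(-25957\right) \left(- \frac{1}{50742}\right) = \frac{25957}{50742}$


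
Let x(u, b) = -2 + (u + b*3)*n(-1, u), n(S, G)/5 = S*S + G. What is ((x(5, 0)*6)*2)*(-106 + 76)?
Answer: -53280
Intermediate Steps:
n(S, G) = 5*G + 5*S² (n(S, G) = 5*(S*S + G) = 5*(S² + G) = 5*(G + S²) = 5*G + 5*S²)
x(u, b) = -2 + (5 + 5*u)*(u + 3*b) (x(u, b) = -2 + (u + b*3)*(5*u + 5*(-1)²) = -2 + (u + 3*b)*(5*u + 5*1) = -2 + (u + 3*b)*(5*u + 5) = -2 + (u + 3*b)*(5 + 5*u) = -2 + (5 + 5*u)*(u + 3*b))
((x(5, 0)*6)*2)*(-106 + 76) = (((-2 + 5*5*(1 + 5) + 15*0*(1 + 5))*6)*2)*(-106 + 76) = (((-2 + 5*5*6 + 15*0*6)*6)*2)*(-30) = (((-2 + 150 + 0)*6)*2)*(-30) = ((148*6)*2)*(-30) = (888*2)*(-30) = 1776*(-30) = -53280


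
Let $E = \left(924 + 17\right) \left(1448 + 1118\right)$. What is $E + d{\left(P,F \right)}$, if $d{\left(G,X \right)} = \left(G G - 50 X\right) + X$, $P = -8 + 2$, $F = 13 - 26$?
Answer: $2415279$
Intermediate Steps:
$F = -13$ ($F = 13 - 26 = -13$)
$P = -6$
$d{\left(G,X \right)} = G^{2} - 49 X$ ($d{\left(G,X \right)} = \left(G^{2} - 50 X\right) + X = G^{2} - 49 X$)
$E = 2414606$ ($E = 941 \cdot 2566 = 2414606$)
$E + d{\left(P,F \right)} = 2414606 + \left(\left(-6\right)^{2} - -637\right) = 2414606 + \left(36 + 637\right) = 2414606 + 673 = 2415279$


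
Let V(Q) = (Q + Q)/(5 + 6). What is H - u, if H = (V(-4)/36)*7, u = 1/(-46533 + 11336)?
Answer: -492659/3484503 ≈ -0.14139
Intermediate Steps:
V(Q) = 2*Q/11 (V(Q) = (2*Q)/11 = (2*Q)*(1/11) = 2*Q/11)
u = -1/35197 (u = 1/(-35197) = -1/35197 ≈ -2.8412e-5)
H = -14/99 (H = (((2/11)*(-4))/36)*7 = -8/11*1/36*7 = -2/99*7 = -14/99 ≈ -0.14141)
H - u = -14/99 - 1*(-1/35197) = -14/99 + 1/35197 = -492659/3484503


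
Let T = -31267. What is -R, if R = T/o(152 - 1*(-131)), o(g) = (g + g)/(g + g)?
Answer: 31267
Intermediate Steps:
o(g) = 1 (o(g) = (2*g)/((2*g)) = (2*g)*(1/(2*g)) = 1)
R = -31267 (R = -31267/1 = -31267*1 = -31267)
-R = -1*(-31267) = 31267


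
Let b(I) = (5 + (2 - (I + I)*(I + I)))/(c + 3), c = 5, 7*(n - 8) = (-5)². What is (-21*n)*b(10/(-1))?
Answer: 95499/8 ≈ 11937.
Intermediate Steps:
n = 81/7 (n = 8 + (⅐)*(-5)² = 8 + (⅐)*25 = 8 + 25/7 = 81/7 ≈ 11.571)
b(I) = 7/8 - I²/2 (b(I) = (5 + (2 - (I + I)*(I + I)))/(5 + 3) = (5 + (2 - 2*I*2*I))/8 = (5 + (2 - 4*I²))*(⅛) = (7 - 4*I²)*(⅛) = 7/8 - I²/2)
(-21*n)*b(10/(-1)) = (-21*81/7)*(7/8 - (10/(-1))²/2) = -243*(7/8 - (10*(-1))²/2) = -243*(7/8 - ½*(-10)²) = -243*(7/8 - ½*100) = -243*(7/8 - 50) = -243*(-393/8) = 95499/8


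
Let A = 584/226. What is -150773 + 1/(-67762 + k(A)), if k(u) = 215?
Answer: -10184263832/67547 ≈ -1.5077e+5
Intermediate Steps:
A = 292/113 (A = 584*(1/226) = 292/113 ≈ 2.5841)
-150773 + 1/(-67762 + k(A)) = -150773 + 1/(-67762 + 215) = -150773 + 1/(-67547) = -150773 - 1/67547 = -10184263832/67547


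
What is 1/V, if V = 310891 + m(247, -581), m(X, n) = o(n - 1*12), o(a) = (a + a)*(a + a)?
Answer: 1/1717487 ≈ 5.8225e-7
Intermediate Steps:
o(a) = 4*a² (o(a) = (2*a)*(2*a) = 4*a²)
m(X, n) = 4*(-12 + n)² (m(X, n) = 4*(n - 1*12)² = 4*(n - 12)² = 4*(-12 + n)²)
V = 1717487 (V = 310891 + 4*(-12 - 581)² = 310891 + 4*(-593)² = 310891 + 4*351649 = 310891 + 1406596 = 1717487)
1/V = 1/1717487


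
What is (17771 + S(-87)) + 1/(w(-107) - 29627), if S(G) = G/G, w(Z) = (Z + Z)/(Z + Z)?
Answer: 526513271/29626 ≈ 17772.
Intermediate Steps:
w(Z) = 1 (w(Z) = (2*Z)/((2*Z)) = (2*Z)*(1/(2*Z)) = 1)
S(G) = 1
(17771 + S(-87)) + 1/(w(-107) - 29627) = (17771 + 1) + 1/(1 - 29627) = 17772 + 1/(-29626) = 17772 - 1/29626 = 526513271/29626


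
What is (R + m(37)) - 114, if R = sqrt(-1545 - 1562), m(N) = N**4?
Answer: 1874047 + I*sqrt(3107) ≈ 1.874e+6 + 55.74*I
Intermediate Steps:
R = I*sqrt(3107) (R = sqrt(-3107) = I*sqrt(3107) ≈ 55.74*I)
(R + m(37)) - 114 = (I*sqrt(3107) + 37**4) - 114 = (I*sqrt(3107) + 1874161) - 114 = (1874161 + I*sqrt(3107)) - 114 = 1874047 + I*sqrt(3107)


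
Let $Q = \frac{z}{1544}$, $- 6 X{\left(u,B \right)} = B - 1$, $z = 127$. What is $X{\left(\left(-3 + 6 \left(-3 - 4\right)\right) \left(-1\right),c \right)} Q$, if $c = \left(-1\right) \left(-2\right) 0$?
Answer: $\frac{127}{9264} \approx 0.013709$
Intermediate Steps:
$c = 0$ ($c = 2 \cdot 0 = 0$)
$X{\left(u,B \right)} = \frac{1}{6} - \frac{B}{6}$ ($X{\left(u,B \right)} = - \frac{B - 1}{6} = - \frac{-1 + B}{6} = \frac{1}{6} - \frac{B}{6}$)
$Q = \frac{127}{1544} \approx 0.082254$
$X{\left(\left(-3 + 6 \left(-3 - 4\right)\right) \left(-1\right),c \right)} Q = \left(\frac{1}{6} - 0\right) \frac{127}{1544} = \left(\frac{1}{6} + 0\right) \frac{127}{1544} = \frac{1}{6} \cdot \frac{127}{1544} = \frac{127}{9264}$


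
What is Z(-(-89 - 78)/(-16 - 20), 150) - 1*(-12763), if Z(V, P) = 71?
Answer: 12834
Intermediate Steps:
Z(-(-89 - 78)/(-16 - 20), 150) - 1*(-12763) = 71 - 1*(-12763) = 71 + 12763 = 12834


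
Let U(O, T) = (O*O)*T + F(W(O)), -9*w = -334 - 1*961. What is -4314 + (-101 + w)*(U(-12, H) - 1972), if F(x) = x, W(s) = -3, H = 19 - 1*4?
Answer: 32584/9 ≈ 3620.4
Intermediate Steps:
H = 15 (H = 19 - 4 = 15)
w = 1295/9 (w = -(-334 - 1*961)/9 = -(-334 - 961)/9 = -1/9*(-1295) = 1295/9 ≈ 143.89)
U(O, T) = -3 + T*O**2 (U(O, T) = (O*O)*T - 3 = O**2*T - 3 = T*O**2 - 3 = -3 + T*O**2)
-4314 + (-101 + w)*(U(-12, H) - 1972) = -4314 + (-101 + 1295/9)*((-3 + 15*(-12)**2) - 1972) = -4314 + 386*((-3 + 15*144) - 1972)/9 = -4314 + 386*((-3 + 2160) - 1972)/9 = -4314 + 386*(2157 - 1972)/9 = -4314 + (386/9)*185 = -4314 + 71410/9 = 32584/9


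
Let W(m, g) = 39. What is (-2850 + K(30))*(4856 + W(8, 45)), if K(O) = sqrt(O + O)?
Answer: -13950750 + 9790*sqrt(15) ≈ -1.3913e+7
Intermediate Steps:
K(O) = sqrt(2)*sqrt(O) (K(O) = sqrt(2*O) = sqrt(2)*sqrt(O))
(-2850 + K(30))*(4856 + W(8, 45)) = (-2850 + sqrt(2)*sqrt(30))*(4856 + 39) = (-2850 + 2*sqrt(15))*4895 = -13950750 + 9790*sqrt(15)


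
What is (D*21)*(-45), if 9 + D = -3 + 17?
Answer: -4725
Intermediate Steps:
D = 5 (D = -9 + (-3 + 17) = -9 + 14 = 5)
(D*21)*(-45) = (5*21)*(-45) = 105*(-45) = -4725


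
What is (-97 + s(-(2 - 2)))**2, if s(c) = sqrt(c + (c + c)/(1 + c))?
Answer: 9409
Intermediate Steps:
s(c) = sqrt(c + 2*c/(1 + c)) (s(c) = sqrt(c + (2*c)/(1 + c)) = sqrt(c + 2*c/(1 + c)))
(-97 + s(-(2 - 2)))**2 = (-97 + sqrt((-(2 - 2))*(3 - (2 - 2))/(1 - (2 - 2))))**2 = (-97 + sqrt((-1*0)*(3 - 1*0)/(1 - 1*0)))**2 = (-97 + sqrt(0*(3 + 0)/(1 + 0)))**2 = (-97 + sqrt(0*3/1))**2 = (-97 + sqrt(0*1*3))**2 = (-97 + sqrt(0))**2 = (-97 + 0)**2 = (-97)**2 = 9409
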